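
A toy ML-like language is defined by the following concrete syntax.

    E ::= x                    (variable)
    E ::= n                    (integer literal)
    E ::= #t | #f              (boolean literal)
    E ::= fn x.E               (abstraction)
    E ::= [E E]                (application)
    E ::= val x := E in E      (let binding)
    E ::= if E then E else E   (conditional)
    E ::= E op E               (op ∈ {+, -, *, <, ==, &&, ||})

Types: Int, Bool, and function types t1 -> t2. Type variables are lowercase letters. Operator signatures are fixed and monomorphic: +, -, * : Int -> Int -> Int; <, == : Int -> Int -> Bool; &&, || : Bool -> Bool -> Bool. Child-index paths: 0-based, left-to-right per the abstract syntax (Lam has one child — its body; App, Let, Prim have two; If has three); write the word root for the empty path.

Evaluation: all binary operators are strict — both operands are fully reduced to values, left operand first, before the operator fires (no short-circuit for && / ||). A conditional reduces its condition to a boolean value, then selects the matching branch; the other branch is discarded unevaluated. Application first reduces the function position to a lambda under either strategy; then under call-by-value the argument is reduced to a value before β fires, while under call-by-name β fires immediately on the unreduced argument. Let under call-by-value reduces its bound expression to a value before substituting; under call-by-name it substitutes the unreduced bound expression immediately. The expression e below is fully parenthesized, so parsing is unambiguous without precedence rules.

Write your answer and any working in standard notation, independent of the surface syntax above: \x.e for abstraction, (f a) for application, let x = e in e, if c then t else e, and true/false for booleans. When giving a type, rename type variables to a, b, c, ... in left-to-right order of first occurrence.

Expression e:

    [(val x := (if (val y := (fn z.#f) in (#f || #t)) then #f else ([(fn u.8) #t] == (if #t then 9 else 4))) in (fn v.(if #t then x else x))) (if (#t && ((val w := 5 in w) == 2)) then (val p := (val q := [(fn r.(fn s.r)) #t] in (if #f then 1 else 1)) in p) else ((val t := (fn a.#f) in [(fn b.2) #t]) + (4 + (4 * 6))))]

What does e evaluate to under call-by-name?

Working:
step 0: ((let x = (if (let y = (\z.false) in (false || true)) then false else (((\u.8) true) == (if true then 9 else 4))) in (\v.(if true then x else x))) (if (true && ((let w = 5 in w) == 2)) then (let p = (let q = ((\r.(\s.r)) true) in (if false then 1 else 1)) in p) else ((let t = (\a.false) in ((\b.2) true)) + (4 + (4 * 6)))))
step 1: [let@0] ((\v.(if true then (if (let y = (\z.false) in (false || true)) then false else (((\u.8) true) == (if true then 9 else 4))) else (if (let y = (\z.false) in (false || true)) then false else (((\u.8) true) == (if true then 9 else 4))))) (if (true && ((let w = 5 in w) == 2)) then (let p = (let q = ((\r.(\s.r)) true) in (if false then 1 else 1)) in p) else ((let t = (\a.false) in ((\b.2) true)) + (4 + (4 * 6)))))
step 2: [beta@root] (if true then (if (let y = (\z.false) in (false || true)) then false else (((\u.8) true) == (if true then 9 else 4))) else (if (let y = (\z.false) in (false || true)) then false else (((\u.8) true) == (if true then 9 else 4))))
step 3: [if@root] (if (let y = (\z.false) in (false || true)) then false else (((\u.8) true) == (if true then 9 else 4)))
step 4: [let@0] (if (false || true) then false else (((\u.8) true) == (if true then 9 else 4)))
step 5: [delta@0] (if true then false else (((\u.8) true) == (if true then 9 else 4)))
step 6: [if@root] false

Answer: false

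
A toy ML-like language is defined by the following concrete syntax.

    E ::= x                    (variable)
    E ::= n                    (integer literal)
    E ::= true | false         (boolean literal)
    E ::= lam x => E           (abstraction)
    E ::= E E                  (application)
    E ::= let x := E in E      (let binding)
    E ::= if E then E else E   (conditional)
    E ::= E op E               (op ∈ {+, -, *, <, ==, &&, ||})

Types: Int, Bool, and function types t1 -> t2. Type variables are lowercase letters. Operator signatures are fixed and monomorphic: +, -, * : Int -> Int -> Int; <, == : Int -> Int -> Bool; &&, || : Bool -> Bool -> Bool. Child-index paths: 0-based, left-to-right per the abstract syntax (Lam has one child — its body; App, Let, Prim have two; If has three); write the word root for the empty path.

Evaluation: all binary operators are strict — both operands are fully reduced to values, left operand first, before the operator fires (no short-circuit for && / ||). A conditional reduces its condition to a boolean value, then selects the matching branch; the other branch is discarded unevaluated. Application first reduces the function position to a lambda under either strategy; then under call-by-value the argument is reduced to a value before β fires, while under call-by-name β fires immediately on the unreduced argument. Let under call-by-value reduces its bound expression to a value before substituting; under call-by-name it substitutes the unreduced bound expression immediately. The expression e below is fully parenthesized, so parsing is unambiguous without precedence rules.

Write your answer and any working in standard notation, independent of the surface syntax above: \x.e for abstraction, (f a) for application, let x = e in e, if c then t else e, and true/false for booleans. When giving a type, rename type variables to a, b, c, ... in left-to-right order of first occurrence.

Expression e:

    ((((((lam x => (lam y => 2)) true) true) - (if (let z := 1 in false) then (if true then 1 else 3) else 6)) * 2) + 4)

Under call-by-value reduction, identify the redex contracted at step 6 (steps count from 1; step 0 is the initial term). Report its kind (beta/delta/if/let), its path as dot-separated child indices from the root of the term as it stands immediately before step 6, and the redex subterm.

Answer: delta at 0 : (-4 * 2)

Trace:
step 0: ((((((\x.(\y.2)) true) true) - (if (let z = 1 in false) then (if true then 1 else 3) else 6)) * 2) + 4)
step 1: [beta@0.0.0.0] (((((\y.2) true) - (if (let z = 1 in false) then (if true then 1 else 3) else 6)) * 2) + 4)
step 2: [beta@0.0.0] (((2 - (if (let z = 1 in false) then (if true then 1 else 3) else 6)) * 2) + 4)
step 3: [let@0.0.1.0] (((2 - (if false then (if true then 1 else 3) else 6)) * 2) + 4)
step 4: [if@0.0.1] (((2 - 6) * 2) + 4)
step 5: [delta@0.0] ((-4 * 2) + 4)
step 6: [delta@0] (-8 + 4)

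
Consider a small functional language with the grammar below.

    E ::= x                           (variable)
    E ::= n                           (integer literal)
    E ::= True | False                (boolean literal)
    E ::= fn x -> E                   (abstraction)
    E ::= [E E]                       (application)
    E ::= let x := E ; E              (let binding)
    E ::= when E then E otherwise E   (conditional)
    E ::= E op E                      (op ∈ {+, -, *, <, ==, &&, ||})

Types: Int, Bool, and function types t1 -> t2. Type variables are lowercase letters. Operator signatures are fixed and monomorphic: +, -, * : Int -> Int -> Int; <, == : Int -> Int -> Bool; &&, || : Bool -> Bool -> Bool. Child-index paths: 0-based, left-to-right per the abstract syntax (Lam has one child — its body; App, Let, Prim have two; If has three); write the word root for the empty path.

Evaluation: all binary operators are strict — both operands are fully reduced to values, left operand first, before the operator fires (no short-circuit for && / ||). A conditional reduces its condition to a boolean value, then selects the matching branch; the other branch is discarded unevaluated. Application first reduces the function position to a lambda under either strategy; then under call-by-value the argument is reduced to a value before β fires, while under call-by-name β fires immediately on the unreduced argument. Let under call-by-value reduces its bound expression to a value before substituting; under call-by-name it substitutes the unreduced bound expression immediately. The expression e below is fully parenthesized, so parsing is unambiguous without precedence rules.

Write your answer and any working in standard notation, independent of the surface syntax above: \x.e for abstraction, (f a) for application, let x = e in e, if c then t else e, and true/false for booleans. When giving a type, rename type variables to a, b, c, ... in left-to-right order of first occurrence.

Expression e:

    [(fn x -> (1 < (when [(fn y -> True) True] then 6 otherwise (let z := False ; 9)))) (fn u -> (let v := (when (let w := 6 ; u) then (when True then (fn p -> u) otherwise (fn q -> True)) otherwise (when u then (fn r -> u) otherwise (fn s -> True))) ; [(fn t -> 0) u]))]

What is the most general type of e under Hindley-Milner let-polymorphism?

Answer: Bool

Trace:
  unify Int ~ Int
\y._ : b -> Bool
  unify b -> Bool ~ Bool -> c
  unify b ~ Bool
  unify Bool ~ c
_ _ : Bool
  unify Bool ~ Bool
let z : Bool
  unify Int ~ Int
  unify Int ~ Int
\x._ : a -> Bool
let w : Int
u : d
  unify d ~ Bool
  unify Bool ~ Bool
u : Bool
\p._ : e -> Bool
\q._ : f -> Bool
  unify e -> Bool ~ f -> Bool
  unify e ~ f
  unify Bool ~ Bool
u : Bool
  unify Bool ~ Bool
u : Bool
\r._ : g -> Bool
\s._ : h -> Bool
  unify g -> Bool ~ h -> Bool
  unify g ~ h
  unify Bool ~ Bool
  unify f -> Bool ~ h -> Bool
  unify f ~ h
  unify Bool ~ Bool
let v : forall. h -> Bool
\t._ : i -> Int
u : Bool
  unify i -> Int ~ Bool -> j
  unify i ~ Bool
  unify Int ~ j
_ _ : Int
\u._ : Bool -> Int
  unify a -> Bool ~ (Bool -> Int) -> k
  unify a ~ Bool -> Int
  unify Bool ~ k
_ _ : Bool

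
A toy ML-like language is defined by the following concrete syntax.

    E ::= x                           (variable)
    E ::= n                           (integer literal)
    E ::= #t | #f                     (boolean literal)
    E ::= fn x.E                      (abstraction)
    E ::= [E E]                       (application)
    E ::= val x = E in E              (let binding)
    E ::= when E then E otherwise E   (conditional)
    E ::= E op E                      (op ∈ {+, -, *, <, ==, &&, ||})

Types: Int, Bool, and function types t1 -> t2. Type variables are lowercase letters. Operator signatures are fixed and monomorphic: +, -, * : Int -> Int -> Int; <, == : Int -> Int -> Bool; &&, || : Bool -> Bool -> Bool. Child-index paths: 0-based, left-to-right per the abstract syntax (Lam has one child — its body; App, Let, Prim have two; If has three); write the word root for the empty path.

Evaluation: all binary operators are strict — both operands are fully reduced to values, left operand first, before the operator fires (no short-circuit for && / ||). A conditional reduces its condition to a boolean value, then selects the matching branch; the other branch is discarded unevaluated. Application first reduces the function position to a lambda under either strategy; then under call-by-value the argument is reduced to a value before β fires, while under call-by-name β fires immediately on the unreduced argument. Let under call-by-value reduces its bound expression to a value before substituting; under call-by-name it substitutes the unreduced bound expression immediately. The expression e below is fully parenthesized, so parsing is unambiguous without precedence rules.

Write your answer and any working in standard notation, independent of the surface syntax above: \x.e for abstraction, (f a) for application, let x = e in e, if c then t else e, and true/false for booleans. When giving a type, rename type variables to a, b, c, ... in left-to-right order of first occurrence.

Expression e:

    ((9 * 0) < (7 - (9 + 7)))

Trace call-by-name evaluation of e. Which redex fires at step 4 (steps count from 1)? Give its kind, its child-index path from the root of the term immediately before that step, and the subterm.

Derivation:
step 0: ((9 * 0) < (7 - (9 + 7)))
step 1: [delta@0] (0 < (7 - (9 + 7)))
step 2: [delta@1.1] (0 < (7 - 16))
step 3: [delta@1] (0 < -9)
step 4: [delta@root] false

Answer: delta at root : (0 < -9)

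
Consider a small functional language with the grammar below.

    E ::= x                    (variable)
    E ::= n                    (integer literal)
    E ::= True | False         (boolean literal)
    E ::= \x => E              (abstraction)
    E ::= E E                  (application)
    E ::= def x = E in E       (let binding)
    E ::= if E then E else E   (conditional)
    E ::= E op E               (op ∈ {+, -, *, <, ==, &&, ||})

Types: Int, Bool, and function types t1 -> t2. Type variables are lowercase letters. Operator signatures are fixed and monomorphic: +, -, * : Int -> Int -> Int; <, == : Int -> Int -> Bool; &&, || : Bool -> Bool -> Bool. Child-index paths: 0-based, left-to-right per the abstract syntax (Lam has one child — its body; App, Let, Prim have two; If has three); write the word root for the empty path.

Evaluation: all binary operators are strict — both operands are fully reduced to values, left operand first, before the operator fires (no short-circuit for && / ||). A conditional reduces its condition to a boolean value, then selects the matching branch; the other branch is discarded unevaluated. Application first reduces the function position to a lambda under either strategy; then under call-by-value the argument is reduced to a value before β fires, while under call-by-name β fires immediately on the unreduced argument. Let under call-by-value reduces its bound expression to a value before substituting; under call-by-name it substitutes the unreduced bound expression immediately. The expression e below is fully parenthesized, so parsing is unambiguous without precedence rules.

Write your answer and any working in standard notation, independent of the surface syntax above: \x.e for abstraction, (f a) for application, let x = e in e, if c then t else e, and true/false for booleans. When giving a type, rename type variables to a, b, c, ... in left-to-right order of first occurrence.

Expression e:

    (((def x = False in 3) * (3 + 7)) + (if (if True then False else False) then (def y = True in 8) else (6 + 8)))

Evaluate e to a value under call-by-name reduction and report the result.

Answer: 44

Working:
step 0: (((let x = false in 3) * (3 + 7)) + (if (if true then false else false) then (let y = true in 8) else (6 + 8)))
step 1: [let@0.0] ((3 * (3 + 7)) + (if (if true then false else false) then (let y = true in 8) else (6 + 8)))
step 2: [delta@0.1] ((3 * 10) + (if (if true then false else false) then (let y = true in 8) else (6 + 8)))
step 3: [delta@0] (30 + (if (if true then false else false) then (let y = true in 8) else (6 + 8)))
step 4: [if@1.0] (30 + (if false then (let y = true in 8) else (6 + 8)))
step 5: [if@1] (30 + (6 + 8))
step 6: [delta@1] (30 + 14)
step 7: [delta@root] 44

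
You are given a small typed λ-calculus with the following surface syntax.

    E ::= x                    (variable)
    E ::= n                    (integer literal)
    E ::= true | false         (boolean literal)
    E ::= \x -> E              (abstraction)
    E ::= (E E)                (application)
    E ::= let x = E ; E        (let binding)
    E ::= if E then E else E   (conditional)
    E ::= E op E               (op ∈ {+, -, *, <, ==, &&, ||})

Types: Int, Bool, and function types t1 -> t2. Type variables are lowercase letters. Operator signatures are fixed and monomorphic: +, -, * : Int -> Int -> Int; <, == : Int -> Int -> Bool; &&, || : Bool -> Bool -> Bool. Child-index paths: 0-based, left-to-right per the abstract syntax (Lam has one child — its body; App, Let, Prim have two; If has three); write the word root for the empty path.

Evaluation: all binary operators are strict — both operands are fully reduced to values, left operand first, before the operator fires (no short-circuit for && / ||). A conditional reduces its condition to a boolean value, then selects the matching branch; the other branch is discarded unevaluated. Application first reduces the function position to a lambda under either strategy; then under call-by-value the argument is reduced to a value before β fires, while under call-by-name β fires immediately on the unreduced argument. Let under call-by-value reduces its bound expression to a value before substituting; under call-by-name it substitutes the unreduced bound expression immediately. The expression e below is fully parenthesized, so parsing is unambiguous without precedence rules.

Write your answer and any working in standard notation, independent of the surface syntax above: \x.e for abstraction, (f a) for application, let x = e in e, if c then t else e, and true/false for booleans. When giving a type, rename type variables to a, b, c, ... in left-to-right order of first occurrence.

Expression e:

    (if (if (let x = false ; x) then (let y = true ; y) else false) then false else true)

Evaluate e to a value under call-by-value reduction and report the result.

Derivation:
step 0: (if (if (let x = false in x) then (let y = true in y) else false) then false else true)
step 1: [let@0.0] (if (if false then (let y = true in y) else false) then false else true)
step 2: [if@0] (if false then false else true)
step 3: [if@root] true

Answer: true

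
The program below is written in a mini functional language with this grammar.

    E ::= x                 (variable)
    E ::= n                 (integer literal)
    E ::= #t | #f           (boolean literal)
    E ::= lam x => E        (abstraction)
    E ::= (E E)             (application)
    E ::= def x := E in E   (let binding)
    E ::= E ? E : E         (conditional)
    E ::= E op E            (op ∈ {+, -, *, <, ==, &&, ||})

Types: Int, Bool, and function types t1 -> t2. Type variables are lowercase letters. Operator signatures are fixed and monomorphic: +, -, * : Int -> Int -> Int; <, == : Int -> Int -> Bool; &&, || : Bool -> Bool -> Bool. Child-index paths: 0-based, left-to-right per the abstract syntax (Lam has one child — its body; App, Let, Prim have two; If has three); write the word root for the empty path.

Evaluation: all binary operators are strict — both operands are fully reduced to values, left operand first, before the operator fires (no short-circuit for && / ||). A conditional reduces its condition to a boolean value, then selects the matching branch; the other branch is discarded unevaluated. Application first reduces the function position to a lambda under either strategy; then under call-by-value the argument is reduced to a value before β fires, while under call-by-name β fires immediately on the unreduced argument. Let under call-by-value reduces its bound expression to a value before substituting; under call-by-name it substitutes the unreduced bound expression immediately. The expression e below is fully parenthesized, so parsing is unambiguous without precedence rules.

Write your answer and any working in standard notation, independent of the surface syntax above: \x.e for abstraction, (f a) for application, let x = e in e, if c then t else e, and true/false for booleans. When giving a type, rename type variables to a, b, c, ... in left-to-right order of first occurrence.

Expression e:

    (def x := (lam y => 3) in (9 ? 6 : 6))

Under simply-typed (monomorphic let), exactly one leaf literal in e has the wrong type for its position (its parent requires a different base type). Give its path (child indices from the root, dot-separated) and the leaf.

Working:
\y._ : a -> Int
let x : a -> Int
  unify Int ~ Bool
  FAIL: mismatch Int ~ Bool

Answer: 1.0 : 9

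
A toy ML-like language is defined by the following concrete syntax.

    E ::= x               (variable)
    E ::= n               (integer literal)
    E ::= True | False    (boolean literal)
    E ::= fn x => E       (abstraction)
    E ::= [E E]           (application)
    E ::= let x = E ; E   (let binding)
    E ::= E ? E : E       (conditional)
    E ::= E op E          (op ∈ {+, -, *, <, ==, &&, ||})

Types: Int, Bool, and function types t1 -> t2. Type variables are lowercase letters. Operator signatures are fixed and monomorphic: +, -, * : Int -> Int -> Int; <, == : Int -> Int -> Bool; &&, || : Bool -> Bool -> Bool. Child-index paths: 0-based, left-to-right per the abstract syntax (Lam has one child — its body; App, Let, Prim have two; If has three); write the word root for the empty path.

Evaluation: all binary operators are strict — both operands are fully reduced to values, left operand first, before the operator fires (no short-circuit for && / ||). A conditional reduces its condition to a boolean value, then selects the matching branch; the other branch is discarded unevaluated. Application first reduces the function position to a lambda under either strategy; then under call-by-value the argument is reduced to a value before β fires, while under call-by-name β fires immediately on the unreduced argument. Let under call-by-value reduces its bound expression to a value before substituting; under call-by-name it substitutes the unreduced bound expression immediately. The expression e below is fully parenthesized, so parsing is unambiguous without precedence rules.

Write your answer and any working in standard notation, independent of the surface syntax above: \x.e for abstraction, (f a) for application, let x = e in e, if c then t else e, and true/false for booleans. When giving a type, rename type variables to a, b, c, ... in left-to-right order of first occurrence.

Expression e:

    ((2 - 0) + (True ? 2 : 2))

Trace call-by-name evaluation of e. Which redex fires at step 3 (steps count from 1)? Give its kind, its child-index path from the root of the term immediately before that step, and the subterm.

Trace:
step 0: ((2 - 0) + (if true then 2 else 2))
step 1: [delta@0] (2 + (if true then 2 else 2))
step 2: [if@1] (2 + 2)
step 3: [delta@root] 4

Answer: delta at root : (2 + 2)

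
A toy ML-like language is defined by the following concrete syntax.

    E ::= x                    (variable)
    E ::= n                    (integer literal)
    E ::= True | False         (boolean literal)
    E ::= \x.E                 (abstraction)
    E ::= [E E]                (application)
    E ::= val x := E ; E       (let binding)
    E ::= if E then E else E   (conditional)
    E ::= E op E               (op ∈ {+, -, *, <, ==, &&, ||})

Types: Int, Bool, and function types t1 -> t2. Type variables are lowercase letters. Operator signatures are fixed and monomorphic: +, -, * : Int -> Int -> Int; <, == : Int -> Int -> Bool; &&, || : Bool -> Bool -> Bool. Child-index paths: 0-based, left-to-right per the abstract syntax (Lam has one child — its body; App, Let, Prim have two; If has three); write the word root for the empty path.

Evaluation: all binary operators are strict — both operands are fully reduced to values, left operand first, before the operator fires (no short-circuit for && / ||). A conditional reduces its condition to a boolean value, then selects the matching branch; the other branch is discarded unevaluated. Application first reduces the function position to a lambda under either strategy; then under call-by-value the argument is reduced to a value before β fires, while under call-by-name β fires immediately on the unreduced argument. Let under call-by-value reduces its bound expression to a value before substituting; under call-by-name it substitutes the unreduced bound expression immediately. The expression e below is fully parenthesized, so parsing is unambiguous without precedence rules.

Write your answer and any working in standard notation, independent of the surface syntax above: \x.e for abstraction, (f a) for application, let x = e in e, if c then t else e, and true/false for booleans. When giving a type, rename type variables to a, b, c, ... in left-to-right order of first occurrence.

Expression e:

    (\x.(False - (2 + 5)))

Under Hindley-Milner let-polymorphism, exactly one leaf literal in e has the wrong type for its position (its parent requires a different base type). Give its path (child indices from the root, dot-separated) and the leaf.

Answer: 0.0 : false

Working:
  unify Bool ~ Int
  FAIL: mismatch Bool ~ Int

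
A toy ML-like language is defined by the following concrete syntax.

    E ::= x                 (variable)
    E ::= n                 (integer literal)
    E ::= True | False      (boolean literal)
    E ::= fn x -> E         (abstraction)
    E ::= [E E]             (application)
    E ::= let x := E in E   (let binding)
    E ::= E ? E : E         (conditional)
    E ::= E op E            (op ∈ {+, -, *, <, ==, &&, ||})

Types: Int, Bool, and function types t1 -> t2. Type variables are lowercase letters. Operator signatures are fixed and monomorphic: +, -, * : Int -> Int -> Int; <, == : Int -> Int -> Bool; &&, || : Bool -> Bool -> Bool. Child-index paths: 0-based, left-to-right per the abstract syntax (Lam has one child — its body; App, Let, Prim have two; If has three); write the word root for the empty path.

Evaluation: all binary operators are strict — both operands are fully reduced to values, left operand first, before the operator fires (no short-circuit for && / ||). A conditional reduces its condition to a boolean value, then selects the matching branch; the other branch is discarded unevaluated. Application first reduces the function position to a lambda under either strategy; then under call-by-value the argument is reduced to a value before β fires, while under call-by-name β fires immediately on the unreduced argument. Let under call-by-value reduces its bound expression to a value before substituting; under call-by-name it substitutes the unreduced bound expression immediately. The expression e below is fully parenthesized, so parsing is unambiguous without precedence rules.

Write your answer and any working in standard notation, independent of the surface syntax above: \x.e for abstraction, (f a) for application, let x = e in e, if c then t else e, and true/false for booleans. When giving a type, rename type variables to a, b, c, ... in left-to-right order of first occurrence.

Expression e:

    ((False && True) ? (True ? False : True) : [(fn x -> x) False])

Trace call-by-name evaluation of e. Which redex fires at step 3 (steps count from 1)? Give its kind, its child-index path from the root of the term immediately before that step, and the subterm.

Working:
step 0: (if (false && true) then (if true then false else true) else ((\x.x) false))
step 1: [delta@0] (if false then (if true then false else true) else ((\x.x) false))
step 2: [if@root] ((\x.x) false)
step 3: [beta@root] false

Answer: beta at root : ((\x.x) false)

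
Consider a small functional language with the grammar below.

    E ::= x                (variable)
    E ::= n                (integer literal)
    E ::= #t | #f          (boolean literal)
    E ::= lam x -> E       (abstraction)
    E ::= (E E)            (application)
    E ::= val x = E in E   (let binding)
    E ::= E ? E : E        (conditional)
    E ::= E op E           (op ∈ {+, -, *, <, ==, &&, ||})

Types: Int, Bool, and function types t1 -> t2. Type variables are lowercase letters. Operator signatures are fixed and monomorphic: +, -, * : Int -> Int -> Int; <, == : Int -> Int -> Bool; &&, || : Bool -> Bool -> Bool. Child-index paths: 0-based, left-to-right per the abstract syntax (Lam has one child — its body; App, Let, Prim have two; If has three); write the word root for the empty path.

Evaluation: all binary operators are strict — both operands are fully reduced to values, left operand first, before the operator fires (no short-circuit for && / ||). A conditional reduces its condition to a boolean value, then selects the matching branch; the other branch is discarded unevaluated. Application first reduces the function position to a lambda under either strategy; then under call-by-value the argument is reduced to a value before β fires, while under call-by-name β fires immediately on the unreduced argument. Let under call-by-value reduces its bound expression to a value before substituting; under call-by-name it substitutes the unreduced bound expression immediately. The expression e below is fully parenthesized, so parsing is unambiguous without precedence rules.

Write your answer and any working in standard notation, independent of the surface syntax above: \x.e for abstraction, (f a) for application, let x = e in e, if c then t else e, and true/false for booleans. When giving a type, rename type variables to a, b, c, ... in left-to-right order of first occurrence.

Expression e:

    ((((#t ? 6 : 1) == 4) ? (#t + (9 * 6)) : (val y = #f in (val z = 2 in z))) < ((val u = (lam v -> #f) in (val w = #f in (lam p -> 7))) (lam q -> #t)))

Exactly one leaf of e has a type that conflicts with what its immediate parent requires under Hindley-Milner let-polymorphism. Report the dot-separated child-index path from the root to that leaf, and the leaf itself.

Answer: 0.1.0 : true

Trace:
  unify Bool ~ Bool
  unify Int ~ Int
  unify Int ~ Int
  unify Int ~ Int
  unify Bool ~ Bool
  unify Bool ~ Int
  FAIL: mismatch Bool ~ Int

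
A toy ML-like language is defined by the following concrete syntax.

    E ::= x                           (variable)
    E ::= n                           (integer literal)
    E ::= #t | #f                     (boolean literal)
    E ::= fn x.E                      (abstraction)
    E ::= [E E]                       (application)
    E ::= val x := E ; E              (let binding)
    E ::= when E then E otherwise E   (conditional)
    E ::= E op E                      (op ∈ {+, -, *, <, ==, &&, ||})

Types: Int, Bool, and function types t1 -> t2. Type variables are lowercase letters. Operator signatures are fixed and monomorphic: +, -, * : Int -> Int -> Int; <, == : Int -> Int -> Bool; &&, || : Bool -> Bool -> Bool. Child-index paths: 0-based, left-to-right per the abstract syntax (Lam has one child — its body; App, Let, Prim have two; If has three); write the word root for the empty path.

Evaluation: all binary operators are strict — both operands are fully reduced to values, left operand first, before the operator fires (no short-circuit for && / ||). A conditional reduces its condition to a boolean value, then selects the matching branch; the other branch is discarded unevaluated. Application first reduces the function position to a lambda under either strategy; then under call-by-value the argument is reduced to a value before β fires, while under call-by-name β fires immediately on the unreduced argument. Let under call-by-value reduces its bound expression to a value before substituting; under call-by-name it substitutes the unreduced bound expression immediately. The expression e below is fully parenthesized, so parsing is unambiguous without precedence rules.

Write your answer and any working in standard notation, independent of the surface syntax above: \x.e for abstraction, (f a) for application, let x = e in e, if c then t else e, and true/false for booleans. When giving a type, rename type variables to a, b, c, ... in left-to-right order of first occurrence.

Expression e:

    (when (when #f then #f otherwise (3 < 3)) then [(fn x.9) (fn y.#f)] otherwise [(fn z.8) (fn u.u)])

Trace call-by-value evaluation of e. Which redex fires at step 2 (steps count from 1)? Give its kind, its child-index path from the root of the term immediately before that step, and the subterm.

Derivation:
step 0: (if (if false then false else (3 < 3)) then ((\x.9) (\y.false)) else ((\z.8) (\u.u)))
step 1: [if@0] (if (3 < 3) then ((\x.9) (\y.false)) else ((\z.8) (\u.u)))
step 2: [delta@0] (if false then ((\x.9) (\y.false)) else ((\z.8) (\u.u)))

Answer: delta at 0 : (3 < 3)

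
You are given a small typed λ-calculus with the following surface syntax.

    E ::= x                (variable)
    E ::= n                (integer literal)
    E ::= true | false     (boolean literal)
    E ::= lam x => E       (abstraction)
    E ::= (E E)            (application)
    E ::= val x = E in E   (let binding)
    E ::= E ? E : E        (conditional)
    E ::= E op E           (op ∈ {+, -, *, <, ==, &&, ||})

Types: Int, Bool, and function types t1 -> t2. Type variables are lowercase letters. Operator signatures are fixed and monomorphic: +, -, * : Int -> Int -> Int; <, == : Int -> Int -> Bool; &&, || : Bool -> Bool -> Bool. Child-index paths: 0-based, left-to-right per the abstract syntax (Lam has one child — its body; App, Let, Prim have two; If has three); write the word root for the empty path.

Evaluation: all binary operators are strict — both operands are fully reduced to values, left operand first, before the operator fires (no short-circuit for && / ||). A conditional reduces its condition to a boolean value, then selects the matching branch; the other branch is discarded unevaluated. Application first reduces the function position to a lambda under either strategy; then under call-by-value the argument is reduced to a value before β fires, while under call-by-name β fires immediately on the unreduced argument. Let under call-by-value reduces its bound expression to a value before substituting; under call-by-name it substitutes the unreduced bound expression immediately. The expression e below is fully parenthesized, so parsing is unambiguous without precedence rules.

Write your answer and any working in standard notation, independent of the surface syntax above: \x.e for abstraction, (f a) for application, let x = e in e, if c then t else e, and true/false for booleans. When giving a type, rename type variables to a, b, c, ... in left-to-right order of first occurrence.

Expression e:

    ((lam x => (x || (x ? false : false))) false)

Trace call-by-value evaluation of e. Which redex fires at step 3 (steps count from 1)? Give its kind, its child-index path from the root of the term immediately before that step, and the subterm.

Derivation:
step 0: ((\x.(x || (if x then false else false))) false)
step 1: [beta@root] (false || (if false then false else false))
step 2: [if@1] (false || false)
step 3: [delta@root] false

Answer: delta at root : (false || false)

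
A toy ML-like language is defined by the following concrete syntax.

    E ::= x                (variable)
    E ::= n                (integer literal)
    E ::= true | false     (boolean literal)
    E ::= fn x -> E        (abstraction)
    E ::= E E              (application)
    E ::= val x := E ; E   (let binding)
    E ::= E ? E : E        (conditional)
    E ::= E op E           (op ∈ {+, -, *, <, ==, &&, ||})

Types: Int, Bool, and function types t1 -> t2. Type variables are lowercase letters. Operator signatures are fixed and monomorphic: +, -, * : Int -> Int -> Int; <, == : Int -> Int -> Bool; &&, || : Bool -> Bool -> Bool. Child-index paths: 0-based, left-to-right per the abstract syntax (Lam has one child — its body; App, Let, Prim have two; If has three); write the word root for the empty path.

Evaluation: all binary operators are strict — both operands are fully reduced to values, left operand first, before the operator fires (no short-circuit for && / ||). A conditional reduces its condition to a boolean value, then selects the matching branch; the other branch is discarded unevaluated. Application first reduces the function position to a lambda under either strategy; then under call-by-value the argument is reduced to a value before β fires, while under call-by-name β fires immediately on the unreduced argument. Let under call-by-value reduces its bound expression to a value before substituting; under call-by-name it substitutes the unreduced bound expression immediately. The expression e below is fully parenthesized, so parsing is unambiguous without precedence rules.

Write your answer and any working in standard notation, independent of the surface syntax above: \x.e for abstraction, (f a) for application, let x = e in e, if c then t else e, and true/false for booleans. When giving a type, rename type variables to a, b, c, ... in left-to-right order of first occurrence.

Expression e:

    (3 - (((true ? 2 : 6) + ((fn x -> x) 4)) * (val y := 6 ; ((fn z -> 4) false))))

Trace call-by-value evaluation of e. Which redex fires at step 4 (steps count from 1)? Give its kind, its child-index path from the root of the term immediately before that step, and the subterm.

Working:
step 0: (3 - (((if true then 2 else 6) + ((\x.x) 4)) * (let y = 6 in ((\z.4) false))))
step 1: [if@1.0.0] (3 - ((2 + ((\x.x) 4)) * (let y = 6 in ((\z.4) false))))
step 2: [beta@1.0.1] (3 - ((2 + 4) * (let y = 6 in ((\z.4) false))))
step 3: [delta@1.0] (3 - (6 * (let y = 6 in ((\z.4) false))))
step 4: [let@1.1] (3 - (6 * ((\z.4) false)))

Answer: let at 1.1 : (let y = 6 in ((\z.4) false))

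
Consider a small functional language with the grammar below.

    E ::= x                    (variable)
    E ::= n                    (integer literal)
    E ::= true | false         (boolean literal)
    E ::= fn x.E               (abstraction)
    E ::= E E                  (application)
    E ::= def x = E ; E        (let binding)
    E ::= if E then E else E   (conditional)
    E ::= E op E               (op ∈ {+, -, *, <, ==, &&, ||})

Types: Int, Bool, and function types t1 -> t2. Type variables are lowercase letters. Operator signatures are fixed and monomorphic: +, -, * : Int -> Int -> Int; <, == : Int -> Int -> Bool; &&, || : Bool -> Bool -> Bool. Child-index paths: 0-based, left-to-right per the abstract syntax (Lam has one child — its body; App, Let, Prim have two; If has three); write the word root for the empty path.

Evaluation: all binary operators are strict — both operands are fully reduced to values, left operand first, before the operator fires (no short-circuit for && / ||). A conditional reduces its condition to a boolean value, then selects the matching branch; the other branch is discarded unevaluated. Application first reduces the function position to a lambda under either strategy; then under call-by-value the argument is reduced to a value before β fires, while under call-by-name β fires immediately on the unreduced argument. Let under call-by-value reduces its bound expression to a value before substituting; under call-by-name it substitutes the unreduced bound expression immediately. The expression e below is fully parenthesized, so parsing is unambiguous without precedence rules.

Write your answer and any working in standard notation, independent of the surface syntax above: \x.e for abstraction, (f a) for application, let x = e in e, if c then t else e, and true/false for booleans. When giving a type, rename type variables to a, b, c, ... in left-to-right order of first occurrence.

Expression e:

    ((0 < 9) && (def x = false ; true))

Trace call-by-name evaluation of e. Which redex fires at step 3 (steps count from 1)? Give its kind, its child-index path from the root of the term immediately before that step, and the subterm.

Derivation:
step 0: ((0 < 9) && (let x = false in true))
step 1: [delta@0] (true && (let x = false in true))
step 2: [let@1] (true && true)
step 3: [delta@root] true

Answer: delta at root : (true && true)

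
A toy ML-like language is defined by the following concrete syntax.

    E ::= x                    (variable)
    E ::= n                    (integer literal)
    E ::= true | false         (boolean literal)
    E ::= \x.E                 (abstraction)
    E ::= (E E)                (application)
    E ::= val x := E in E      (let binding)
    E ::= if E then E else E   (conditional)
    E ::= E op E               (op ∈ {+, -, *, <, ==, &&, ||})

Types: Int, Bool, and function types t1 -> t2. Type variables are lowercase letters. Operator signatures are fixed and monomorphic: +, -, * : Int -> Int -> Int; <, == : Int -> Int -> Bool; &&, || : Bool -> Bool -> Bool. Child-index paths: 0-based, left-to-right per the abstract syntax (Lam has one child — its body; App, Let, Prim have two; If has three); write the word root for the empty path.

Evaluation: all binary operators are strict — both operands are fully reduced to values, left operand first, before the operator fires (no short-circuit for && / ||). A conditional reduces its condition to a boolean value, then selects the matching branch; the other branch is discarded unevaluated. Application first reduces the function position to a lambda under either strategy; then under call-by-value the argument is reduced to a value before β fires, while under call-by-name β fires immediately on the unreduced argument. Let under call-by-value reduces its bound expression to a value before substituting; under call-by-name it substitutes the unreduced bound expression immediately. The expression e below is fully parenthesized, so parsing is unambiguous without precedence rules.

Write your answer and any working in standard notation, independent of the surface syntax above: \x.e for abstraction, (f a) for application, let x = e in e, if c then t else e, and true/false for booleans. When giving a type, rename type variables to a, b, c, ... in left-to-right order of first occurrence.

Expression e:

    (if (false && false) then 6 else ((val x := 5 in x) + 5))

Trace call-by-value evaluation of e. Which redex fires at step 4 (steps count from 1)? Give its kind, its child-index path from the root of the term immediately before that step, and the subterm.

Answer: delta at root : (5 + 5)

Working:
step 0: (if (false && false) then 6 else ((let x = 5 in x) + 5))
step 1: [delta@0] (if false then 6 else ((let x = 5 in x) + 5))
step 2: [if@root] ((let x = 5 in x) + 5)
step 3: [let@0] (5 + 5)
step 4: [delta@root] 10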